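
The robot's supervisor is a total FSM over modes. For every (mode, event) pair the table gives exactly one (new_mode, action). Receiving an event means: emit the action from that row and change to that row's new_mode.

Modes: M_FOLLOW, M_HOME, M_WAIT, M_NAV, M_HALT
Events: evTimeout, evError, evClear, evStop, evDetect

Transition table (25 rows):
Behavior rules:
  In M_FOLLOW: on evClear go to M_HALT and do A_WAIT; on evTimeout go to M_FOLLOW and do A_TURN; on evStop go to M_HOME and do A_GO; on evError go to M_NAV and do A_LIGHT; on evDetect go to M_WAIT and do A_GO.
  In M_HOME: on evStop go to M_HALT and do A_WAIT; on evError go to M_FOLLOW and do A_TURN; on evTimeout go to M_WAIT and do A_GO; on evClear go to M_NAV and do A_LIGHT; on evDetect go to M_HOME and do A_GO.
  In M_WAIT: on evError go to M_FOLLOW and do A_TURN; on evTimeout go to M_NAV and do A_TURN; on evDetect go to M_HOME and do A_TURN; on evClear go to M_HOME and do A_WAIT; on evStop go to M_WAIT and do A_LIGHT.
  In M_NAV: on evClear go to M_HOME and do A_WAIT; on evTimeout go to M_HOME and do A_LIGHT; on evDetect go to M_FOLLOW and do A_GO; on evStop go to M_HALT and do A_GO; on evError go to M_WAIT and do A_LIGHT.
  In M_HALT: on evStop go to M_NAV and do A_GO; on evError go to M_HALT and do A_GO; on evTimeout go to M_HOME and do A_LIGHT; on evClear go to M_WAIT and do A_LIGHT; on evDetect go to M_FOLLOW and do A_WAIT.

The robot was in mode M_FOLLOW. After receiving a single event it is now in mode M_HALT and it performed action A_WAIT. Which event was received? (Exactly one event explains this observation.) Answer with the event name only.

evClear

try evTimeout: (M_FOLLOW, evTimeout) → (M_FOLLOW, A_TURN)
try evError: (M_FOLLOW, evError) → (M_NAV, A_LIGHT)
try evClear: (M_FOLLOW, evClear) → (M_HALT, A_WAIT)  ← matches
try evStop: (M_FOLLOW, evStop) → (M_HOME, A_GO)
try evDetect: (M_FOLLOW, evDetect) → (M_WAIT, A_GO)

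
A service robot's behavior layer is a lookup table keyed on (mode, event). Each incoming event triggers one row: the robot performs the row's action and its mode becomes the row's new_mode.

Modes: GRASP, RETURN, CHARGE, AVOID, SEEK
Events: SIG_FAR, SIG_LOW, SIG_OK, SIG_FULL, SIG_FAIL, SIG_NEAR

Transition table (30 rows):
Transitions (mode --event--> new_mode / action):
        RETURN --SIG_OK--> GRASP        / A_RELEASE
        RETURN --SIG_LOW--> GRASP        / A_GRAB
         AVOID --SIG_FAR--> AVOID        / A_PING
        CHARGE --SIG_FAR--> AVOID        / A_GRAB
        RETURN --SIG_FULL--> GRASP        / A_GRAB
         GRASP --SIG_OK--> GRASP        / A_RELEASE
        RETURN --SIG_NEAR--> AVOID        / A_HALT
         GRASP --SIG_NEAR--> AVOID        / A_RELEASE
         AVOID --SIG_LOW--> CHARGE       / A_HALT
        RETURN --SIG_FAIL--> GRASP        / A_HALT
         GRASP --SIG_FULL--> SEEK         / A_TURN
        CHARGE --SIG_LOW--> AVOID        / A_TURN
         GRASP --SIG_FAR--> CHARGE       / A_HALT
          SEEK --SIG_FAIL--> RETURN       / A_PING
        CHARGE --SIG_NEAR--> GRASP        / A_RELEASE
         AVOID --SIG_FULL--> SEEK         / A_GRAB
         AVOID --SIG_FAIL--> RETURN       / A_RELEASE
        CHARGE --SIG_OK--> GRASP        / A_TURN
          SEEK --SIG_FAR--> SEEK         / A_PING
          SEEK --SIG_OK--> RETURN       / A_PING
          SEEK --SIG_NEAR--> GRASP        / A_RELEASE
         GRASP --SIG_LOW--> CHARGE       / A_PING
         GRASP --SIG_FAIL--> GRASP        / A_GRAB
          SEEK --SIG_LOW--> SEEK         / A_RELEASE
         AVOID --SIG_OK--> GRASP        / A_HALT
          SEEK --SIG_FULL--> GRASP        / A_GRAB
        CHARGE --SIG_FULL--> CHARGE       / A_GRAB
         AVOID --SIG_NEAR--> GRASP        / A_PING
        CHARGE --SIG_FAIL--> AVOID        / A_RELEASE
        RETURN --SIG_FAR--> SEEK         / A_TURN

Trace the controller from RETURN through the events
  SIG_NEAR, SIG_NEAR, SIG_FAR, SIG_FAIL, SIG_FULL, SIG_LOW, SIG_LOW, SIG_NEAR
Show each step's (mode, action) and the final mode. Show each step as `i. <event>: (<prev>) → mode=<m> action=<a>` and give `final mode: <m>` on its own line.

1. SIG_NEAR: (RETURN) → mode=AVOID action=A_HALT
2. SIG_NEAR: (AVOID) → mode=GRASP action=A_PING
3. SIG_FAR: (GRASP) → mode=CHARGE action=A_HALT
4. SIG_FAIL: (CHARGE) → mode=AVOID action=A_RELEASE
5. SIG_FULL: (AVOID) → mode=SEEK action=A_GRAB
6. SIG_LOW: (SEEK) → mode=SEEK action=A_RELEASE
7. SIG_LOW: (SEEK) → mode=SEEK action=A_RELEASE
8. SIG_NEAR: (SEEK) → mode=GRASP action=A_RELEASE

final mode: GRASP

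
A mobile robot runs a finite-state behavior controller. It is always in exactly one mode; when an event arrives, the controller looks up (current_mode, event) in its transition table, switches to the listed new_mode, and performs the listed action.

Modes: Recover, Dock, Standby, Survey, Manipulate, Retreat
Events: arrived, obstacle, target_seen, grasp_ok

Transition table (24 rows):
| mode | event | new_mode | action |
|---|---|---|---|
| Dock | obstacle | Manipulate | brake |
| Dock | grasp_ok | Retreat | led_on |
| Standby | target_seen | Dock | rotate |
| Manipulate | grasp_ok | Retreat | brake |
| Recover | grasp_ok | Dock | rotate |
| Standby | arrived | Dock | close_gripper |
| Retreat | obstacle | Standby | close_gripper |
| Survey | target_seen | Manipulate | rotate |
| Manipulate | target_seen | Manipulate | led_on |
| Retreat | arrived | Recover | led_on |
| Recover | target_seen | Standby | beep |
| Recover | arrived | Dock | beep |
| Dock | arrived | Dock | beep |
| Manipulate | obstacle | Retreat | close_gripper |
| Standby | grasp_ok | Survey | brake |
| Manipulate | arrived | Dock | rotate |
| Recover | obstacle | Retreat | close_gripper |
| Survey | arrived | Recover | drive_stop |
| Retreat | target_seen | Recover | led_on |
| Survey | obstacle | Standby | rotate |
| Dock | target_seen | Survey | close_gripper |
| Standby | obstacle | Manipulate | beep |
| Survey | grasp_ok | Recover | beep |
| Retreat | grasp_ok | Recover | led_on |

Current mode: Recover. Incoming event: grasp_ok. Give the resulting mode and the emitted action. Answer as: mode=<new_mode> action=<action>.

current mode = Recover; filter table to that mode:
  (Recover, grasp_ok) → (Dock, rotate)  ← event matches
  (Recover, target_seen) → (Standby, beep)
  (Recover, arrived) → (Dock, beep)
  (Recover, obstacle) → (Retreat, close_gripper)
event = grasp_ok selects (Dock, rotate)

mode=Dock action=rotate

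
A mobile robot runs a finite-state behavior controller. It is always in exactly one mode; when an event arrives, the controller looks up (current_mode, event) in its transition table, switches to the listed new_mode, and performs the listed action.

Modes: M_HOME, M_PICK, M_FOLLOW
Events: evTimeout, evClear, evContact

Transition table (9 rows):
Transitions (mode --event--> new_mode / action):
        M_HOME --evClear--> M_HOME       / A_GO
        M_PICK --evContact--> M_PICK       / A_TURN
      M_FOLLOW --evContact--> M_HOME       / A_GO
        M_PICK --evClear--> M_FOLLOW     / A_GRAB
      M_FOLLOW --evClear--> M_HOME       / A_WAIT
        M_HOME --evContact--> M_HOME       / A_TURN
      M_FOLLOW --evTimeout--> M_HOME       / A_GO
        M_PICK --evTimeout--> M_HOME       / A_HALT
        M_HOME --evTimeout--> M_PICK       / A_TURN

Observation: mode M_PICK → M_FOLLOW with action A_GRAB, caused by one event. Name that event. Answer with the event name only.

try evTimeout: (M_PICK, evTimeout) → (M_HOME, A_HALT)
try evClear: (M_PICK, evClear) → (M_FOLLOW, A_GRAB)  ← matches
try evContact: (M_PICK, evContact) → (M_PICK, A_TURN)

evClear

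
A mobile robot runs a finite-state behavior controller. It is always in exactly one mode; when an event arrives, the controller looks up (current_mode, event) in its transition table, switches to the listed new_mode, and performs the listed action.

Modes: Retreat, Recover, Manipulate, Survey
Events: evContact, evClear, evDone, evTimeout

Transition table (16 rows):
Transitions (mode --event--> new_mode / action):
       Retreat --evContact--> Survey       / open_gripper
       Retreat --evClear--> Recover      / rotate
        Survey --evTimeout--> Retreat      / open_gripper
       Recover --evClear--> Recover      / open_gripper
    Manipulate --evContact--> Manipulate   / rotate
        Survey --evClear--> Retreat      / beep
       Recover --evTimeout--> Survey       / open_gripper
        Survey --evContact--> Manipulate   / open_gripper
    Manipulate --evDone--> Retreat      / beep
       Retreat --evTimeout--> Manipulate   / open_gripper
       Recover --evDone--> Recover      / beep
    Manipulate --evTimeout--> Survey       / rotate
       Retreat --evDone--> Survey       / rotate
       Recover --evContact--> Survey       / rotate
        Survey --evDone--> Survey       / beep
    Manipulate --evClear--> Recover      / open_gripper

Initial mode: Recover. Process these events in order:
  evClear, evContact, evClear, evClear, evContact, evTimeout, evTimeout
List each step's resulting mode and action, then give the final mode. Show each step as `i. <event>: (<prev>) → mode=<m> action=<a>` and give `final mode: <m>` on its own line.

1. evClear: (Recover) → mode=Recover action=open_gripper
2. evContact: (Recover) → mode=Survey action=rotate
3. evClear: (Survey) → mode=Retreat action=beep
4. evClear: (Retreat) → mode=Recover action=rotate
5. evContact: (Recover) → mode=Survey action=rotate
6. evTimeout: (Survey) → mode=Retreat action=open_gripper
7. evTimeout: (Retreat) → mode=Manipulate action=open_gripper

final mode: Manipulate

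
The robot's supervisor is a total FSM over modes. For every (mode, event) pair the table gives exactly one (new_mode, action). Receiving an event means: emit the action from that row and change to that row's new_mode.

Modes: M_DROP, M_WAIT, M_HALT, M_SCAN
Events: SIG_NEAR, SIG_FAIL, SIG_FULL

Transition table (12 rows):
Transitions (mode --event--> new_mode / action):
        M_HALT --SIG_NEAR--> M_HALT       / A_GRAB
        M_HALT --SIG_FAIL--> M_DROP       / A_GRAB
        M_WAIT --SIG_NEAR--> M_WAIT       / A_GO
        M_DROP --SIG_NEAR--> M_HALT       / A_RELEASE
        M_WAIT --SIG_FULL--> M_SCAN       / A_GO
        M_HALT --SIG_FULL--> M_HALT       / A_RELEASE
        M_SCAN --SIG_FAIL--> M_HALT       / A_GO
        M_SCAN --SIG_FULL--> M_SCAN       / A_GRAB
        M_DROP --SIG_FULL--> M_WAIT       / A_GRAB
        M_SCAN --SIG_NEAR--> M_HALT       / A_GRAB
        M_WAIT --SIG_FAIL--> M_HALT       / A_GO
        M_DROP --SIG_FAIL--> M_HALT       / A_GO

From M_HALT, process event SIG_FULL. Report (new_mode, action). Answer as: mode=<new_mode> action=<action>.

mode=M_HALT action=A_RELEASE

current mode = M_HALT; filter table to that mode:
  (M_HALT, SIG_NEAR) → (M_HALT, A_GRAB)
  (M_HALT, SIG_FAIL) → (M_DROP, A_GRAB)
  (M_HALT, SIG_FULL) → (M_HALT, A_RELEASE)  ← event matches
event = SIG_FULL selects (M_HALT, A_RELEASE)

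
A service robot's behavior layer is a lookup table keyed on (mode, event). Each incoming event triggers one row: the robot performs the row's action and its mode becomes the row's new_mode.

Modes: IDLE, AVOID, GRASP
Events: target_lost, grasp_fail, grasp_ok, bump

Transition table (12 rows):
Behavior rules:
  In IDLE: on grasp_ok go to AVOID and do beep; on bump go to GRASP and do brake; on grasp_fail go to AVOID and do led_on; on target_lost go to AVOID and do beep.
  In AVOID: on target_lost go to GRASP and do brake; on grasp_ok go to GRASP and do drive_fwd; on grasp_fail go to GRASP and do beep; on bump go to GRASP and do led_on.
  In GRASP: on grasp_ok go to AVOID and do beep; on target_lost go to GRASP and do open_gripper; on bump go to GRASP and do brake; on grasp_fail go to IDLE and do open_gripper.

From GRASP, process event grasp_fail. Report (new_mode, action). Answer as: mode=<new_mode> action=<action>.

current mode = GRASP; filter table to that mode:
  (GRASP, grasp_ok) → (AVOID, beep)
  (GRASP, target_lost) → (GRASP, open_gripper)
  (GRASP, bump) → (GRASP, brake)
  (GRASP, grasp_fail) → (IDLE, open_gripper)  ← event matches
event = grasp_fail selects (IDLE, open_gripper)

mode=IDLE action=open_gripper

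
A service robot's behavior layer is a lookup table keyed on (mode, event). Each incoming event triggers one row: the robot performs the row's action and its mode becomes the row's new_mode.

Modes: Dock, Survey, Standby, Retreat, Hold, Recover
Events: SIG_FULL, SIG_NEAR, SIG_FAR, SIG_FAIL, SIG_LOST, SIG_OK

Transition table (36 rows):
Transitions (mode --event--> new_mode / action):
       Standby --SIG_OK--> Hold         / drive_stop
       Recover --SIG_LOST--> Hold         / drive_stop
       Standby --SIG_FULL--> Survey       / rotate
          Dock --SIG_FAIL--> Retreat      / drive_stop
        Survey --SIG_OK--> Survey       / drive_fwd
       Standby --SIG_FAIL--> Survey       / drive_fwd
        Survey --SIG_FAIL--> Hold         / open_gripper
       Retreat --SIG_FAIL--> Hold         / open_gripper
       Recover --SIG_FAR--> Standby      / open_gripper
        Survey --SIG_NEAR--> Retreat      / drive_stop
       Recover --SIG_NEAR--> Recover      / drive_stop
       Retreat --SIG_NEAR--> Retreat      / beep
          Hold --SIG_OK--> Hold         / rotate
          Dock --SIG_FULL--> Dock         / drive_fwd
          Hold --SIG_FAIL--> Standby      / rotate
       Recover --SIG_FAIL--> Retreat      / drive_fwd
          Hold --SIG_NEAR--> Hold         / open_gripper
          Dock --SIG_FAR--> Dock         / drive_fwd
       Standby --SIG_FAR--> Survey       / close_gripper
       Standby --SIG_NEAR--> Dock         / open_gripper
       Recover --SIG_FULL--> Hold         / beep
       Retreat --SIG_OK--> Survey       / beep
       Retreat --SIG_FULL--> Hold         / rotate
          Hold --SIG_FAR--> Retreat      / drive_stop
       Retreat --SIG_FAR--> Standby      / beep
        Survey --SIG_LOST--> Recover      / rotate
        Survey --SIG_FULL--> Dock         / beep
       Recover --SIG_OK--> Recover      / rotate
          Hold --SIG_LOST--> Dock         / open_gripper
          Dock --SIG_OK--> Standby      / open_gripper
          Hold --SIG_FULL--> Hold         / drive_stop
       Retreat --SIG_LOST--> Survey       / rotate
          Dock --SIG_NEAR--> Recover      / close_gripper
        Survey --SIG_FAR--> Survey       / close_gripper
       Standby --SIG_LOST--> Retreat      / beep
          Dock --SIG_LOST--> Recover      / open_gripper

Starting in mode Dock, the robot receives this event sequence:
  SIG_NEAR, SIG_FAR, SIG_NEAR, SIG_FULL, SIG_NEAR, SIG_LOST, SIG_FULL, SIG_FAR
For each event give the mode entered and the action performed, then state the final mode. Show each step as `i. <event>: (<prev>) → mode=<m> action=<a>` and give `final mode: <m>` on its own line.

1. SIG_NEAR: (Dock) → mode=Recover action=close_gripper
2. SIG_FAR: (Recover) → mode=Standby action=open_gripper
3. SIG_NEAR: (Standby) → mode=Dock action=open_gripper
4. SIG_FULL: (Dock) → mode=Dock action=drive_fwd
5. SIG_NEAR: (Dock) → mode=Recover action=close_gripper
6. SIG_LOST: (Recover) → mode=Hold action=drive_stop
7. SIG_FULL: (Hold) → mode=Hold action=drive_stop
8. SIG_FAR: (Hold) → mode=Retreat action=drive_stop

final mode: Retreat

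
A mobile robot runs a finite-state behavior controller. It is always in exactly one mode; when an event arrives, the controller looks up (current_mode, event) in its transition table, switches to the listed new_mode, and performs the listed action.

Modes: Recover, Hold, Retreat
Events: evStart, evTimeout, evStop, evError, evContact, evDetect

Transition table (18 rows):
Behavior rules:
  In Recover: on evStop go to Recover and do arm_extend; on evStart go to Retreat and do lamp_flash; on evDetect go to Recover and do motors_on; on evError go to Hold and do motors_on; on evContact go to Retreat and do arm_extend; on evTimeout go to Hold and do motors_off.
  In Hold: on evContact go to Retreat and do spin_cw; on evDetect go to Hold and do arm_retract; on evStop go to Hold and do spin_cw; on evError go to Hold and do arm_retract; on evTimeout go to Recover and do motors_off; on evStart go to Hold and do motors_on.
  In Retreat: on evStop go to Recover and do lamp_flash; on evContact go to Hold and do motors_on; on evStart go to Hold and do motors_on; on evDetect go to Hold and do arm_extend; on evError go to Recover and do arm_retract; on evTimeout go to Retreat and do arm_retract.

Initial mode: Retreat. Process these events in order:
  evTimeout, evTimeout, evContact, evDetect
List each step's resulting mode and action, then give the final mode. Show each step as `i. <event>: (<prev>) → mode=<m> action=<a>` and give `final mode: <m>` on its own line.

final mode: Hold

1. evTimeout: (Retreat) → mode=Retreat action=arm_retract
2. evTimeout: (Retreat) → mode=Retreat action=arm_retract
3. evContact: (Retreat) → mode=Hold action=motors_on
4. evDetect: (Hold) → mode=Hold action=arm_retract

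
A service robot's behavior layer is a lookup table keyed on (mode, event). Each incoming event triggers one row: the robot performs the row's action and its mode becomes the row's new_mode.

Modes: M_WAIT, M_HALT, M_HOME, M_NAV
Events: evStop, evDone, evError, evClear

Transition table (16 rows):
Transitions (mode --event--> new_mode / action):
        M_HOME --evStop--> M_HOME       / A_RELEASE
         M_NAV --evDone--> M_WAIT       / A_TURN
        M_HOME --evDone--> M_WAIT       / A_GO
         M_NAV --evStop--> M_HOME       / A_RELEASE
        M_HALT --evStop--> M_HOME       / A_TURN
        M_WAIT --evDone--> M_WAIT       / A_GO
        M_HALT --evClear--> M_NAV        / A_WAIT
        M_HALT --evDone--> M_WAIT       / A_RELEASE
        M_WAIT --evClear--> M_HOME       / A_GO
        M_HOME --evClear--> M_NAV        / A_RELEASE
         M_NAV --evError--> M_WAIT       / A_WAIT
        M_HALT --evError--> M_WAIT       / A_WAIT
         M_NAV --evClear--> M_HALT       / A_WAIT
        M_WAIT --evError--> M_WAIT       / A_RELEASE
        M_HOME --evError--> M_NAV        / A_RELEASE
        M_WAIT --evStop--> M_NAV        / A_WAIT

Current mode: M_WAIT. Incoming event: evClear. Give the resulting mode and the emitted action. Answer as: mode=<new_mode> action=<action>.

current mode = M_WAIT; filter table to that mode:
  (M_WAIT, evDone) → (M_WAIT, A_GO)
  (M_WAIT, evClear) → (M_HOME, A_GO)  ← event matches
  (M_WAIT, evError) → (M_WAIT, A_RELEASE)
  (M_WAIT, evStop) → (M_NAV, A_WAIT)
event = evClear selects (M_HOME, A_GO)

mode=M_HOME action=A_GO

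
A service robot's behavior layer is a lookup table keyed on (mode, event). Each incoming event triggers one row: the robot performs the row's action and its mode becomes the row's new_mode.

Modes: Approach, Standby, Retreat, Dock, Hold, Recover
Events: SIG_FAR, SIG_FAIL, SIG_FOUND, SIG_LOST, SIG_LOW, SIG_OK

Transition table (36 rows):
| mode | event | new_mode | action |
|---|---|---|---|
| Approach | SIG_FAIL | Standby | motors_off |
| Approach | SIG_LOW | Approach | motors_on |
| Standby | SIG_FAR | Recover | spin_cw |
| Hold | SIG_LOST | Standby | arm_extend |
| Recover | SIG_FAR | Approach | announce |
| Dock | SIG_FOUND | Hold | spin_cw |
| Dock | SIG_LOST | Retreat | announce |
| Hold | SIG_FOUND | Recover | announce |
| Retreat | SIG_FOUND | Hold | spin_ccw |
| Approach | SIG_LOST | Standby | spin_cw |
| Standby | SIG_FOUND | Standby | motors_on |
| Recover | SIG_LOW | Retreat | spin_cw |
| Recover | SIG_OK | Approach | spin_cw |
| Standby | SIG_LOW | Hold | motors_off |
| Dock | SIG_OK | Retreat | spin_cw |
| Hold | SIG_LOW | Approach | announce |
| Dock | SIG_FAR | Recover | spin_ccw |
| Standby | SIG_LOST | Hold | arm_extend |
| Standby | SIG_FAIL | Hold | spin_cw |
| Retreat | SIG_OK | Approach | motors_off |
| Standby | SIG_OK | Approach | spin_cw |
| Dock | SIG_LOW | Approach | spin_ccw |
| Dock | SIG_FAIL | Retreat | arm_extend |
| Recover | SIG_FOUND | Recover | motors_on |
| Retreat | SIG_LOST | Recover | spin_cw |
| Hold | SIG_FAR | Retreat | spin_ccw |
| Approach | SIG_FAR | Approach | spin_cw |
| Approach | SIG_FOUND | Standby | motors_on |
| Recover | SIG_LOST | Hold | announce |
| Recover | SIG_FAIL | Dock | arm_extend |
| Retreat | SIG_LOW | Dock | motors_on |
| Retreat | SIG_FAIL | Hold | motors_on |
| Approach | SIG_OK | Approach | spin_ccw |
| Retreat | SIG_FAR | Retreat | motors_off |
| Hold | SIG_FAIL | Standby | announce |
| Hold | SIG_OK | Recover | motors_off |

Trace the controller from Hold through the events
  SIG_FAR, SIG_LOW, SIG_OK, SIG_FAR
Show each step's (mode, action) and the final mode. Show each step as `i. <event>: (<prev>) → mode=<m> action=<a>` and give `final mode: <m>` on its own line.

final mode: Retreat

1. SIG_FAR: (Hold) → mode=Retreat action=spin_ccw
2. SIG_LOW: (Retreat) → mode=Dock action=motors_on
3. SIG_OK: (Dock) → mode=Retreat action=spin_cw
4. SIG_FAR: (Retreat) → mode=Retreat action=motors_off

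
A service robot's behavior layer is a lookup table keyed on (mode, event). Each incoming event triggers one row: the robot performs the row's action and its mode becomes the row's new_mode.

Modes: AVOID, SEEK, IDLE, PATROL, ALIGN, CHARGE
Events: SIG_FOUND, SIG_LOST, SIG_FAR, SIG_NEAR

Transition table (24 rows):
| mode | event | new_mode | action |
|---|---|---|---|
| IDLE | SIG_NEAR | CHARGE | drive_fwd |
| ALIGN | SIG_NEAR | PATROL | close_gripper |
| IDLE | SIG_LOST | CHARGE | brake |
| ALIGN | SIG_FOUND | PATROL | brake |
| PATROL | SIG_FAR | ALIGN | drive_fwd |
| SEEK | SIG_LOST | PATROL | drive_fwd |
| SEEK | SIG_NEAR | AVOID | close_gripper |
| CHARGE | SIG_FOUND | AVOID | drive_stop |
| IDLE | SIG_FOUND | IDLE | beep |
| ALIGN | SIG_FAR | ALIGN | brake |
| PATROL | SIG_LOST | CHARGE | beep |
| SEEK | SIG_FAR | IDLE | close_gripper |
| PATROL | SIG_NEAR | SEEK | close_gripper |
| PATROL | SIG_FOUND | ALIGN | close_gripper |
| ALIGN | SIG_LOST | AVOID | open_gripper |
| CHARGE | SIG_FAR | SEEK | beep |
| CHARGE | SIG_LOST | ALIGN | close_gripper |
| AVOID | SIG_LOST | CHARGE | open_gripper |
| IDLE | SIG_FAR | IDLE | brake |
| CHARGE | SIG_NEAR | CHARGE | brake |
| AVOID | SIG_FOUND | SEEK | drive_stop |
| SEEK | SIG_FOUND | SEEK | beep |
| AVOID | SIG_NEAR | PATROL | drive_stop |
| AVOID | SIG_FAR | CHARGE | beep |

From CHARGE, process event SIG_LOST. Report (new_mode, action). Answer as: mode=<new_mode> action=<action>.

mode=ALIGN action=close_gripper

current mode = CHARGE; filter table to that mode:
  (CHARGE, SIG_FOUND) → (AVOID, drive_stop)
  (CHARGE, SIG_FAR) → (SEEK, beep)
  (CHARGE, SIG_LOST) → (ALIGN, close_gripper)  ← event matches
  (CHARGE, SIG_NEAR) → (CHARGE, brake)
event = SIG_LOST selects (ALIGN, close_gripper)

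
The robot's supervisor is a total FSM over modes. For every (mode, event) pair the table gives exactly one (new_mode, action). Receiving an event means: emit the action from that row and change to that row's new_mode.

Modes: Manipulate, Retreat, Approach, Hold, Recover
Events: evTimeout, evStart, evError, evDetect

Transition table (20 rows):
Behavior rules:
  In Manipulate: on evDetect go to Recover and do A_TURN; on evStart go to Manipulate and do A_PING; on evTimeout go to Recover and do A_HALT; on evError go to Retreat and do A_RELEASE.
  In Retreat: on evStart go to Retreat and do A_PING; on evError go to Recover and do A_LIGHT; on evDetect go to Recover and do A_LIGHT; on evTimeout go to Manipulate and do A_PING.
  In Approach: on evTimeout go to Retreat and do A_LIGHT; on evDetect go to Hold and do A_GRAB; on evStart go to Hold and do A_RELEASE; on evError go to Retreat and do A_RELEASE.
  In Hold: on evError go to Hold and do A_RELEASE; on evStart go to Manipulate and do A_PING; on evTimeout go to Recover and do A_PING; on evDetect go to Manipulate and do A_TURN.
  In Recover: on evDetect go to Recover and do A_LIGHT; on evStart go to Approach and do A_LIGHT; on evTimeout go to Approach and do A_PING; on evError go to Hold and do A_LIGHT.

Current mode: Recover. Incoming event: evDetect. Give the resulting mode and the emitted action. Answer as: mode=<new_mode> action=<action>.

mode=Recover action=A_LIGHT

current mode = Recover; filter table to that mode:
  (Recover, evDetect) → (Recover, A_LIGHT)  ← event matches
  (Recover, evStart) → (Approach, A_LIGHT)
  (Recover, evTimeout) → (Approach, A_PING)
  (Recover, evError) → (Hold, A_LIGHT)
event = evDetect selects (Recover, A_LIGHT)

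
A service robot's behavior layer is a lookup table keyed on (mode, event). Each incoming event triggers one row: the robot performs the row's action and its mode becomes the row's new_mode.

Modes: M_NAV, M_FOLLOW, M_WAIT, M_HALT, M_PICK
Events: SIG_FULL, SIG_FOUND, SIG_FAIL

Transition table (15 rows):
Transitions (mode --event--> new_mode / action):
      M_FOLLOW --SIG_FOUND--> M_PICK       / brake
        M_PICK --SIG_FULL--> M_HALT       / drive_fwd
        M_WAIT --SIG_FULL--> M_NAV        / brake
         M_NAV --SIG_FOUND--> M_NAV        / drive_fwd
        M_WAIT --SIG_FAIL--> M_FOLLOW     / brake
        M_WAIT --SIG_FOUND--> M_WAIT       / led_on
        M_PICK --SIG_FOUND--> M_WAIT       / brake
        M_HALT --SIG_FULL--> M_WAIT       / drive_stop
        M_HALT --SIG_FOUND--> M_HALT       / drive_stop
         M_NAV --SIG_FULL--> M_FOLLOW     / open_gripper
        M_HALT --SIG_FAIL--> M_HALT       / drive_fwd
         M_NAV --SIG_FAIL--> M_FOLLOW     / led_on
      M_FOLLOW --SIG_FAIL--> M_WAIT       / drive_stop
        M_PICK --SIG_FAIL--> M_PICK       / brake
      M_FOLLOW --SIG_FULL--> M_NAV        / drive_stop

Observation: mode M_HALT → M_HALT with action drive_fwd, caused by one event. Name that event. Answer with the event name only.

SIG_FAIL

try SIG_FULL: (M_HALT, SIG_FULL) → (M_WAIT, drive_stop)
try SIG_FOUND: (M_HALT, SIG_FOUND) → (M_HALT, drive_stop)
try SIG_FAIL: (M_HALT, SIG_FAIL) → (M_HALT, drive_fwd)  ← matches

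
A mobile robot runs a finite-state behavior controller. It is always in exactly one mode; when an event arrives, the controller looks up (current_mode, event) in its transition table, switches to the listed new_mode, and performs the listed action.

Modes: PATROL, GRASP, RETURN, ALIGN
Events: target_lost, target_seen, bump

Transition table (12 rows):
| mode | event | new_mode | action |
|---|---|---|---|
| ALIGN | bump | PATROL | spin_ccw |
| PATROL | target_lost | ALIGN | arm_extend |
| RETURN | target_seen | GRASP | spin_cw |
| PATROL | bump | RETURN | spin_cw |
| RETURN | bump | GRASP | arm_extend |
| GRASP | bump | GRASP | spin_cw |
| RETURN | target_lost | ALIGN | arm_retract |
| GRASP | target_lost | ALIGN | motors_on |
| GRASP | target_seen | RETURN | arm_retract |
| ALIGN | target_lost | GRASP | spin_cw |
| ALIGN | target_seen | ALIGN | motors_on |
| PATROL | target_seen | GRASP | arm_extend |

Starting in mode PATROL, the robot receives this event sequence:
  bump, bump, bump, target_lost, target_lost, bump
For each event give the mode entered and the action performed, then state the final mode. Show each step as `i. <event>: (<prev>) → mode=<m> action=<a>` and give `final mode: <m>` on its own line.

1. bump: (PATROL) → mode=RETURN action=spin_cw
2. bump: (RETURN) → mode=GRASP action=arm_extend
3. bump: (GRASP) → mode=GRASP action=spin_cw
4. target_lost: (GRASP) → mode=ALIGN action=motors_on
5. target_lost: (ALIGN) → mode=GRASP action=spin_cw
6. bump: (GRASP) → mode=GRASP action=spin_cw

final mode: GRASP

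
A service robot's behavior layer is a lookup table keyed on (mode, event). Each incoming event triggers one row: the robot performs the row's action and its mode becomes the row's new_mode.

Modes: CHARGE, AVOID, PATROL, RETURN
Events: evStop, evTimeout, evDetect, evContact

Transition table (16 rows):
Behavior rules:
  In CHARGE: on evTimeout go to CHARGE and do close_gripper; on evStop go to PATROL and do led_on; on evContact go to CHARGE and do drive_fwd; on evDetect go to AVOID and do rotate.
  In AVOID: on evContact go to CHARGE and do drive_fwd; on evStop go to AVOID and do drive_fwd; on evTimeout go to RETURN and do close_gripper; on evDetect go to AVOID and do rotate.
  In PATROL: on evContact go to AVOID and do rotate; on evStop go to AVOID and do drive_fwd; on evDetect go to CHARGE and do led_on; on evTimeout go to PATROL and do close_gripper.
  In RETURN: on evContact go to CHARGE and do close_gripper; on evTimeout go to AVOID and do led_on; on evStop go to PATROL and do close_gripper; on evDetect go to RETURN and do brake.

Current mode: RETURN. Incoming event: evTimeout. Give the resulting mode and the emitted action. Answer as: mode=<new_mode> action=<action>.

current mode = RETURN; filter table to that mode:
  (RETURN, evContact) → (CHARGE, close_gripper)
  (RETURN, evTimeout) → (AVOID, led_on)  ← event matches
  (RETURN, evStop) → (PATROL, close_gripper)
  (RETURN, evDetect) → (RETURN, brake)
event = evTimeout selects (AVOID, led_on)

mode=AVOID action=led_on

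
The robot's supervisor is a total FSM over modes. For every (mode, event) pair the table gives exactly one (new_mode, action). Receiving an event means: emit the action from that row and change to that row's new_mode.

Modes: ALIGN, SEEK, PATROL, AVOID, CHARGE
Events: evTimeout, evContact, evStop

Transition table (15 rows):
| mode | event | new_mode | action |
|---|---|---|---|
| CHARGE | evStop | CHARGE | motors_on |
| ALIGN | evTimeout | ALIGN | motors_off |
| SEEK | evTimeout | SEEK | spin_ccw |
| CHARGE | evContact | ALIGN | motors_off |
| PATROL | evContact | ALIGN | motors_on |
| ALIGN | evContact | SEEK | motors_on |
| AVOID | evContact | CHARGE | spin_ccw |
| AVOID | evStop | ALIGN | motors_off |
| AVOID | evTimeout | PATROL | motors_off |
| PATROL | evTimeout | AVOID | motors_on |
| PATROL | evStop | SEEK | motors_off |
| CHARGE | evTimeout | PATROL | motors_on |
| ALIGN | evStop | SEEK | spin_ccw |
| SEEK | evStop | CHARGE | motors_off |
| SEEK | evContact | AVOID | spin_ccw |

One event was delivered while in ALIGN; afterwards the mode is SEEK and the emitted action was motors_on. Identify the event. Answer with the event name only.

try evTimeout: (ALIGN, evTimeout) → (ALIGN, motors_off)
try evContact: (ALIGN, evContact) → (SEEK, motors_on)  ← matches
try evStop: (ALIGN, evStop) → (SEEK, spin_ccw)

evContact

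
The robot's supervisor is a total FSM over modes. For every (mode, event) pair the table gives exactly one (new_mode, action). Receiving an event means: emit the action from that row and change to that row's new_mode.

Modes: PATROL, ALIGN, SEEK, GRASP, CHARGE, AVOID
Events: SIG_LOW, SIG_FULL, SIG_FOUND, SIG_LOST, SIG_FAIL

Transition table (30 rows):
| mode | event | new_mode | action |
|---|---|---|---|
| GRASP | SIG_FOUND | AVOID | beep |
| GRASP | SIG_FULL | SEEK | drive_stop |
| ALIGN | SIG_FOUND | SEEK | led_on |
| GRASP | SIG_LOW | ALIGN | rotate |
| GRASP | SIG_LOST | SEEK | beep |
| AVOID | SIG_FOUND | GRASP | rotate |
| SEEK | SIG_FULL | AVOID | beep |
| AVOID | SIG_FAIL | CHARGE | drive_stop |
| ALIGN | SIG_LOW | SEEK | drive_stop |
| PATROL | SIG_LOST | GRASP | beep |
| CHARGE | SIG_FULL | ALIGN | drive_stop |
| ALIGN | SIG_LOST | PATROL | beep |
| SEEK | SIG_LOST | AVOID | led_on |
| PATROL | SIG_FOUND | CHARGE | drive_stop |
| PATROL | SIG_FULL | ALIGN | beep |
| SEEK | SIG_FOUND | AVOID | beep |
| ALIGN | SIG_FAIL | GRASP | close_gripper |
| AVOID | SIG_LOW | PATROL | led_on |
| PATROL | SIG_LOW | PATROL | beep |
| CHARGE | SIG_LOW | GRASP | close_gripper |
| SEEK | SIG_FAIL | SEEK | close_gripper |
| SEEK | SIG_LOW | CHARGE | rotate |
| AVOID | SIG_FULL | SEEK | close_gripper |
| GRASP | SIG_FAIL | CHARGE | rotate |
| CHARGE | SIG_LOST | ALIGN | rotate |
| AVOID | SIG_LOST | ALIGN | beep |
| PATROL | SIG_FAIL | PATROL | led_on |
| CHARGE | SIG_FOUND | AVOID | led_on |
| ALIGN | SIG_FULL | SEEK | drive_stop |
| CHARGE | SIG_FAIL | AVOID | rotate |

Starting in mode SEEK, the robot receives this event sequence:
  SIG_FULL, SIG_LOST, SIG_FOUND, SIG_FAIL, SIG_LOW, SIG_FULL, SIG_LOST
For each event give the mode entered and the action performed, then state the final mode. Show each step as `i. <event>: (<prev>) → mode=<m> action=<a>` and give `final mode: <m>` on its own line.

final mode: PATROL

1. SIG_FULL: (SEEK) → mode=AVOID action=beep
2. SIG_LOST: (AVOID) → mode=ALIGN action=beep
3. SIG_FOUND: (ALIGN) → mode=SEEK action=led_on
4. SIG_FAIL: (SEEK) → mode=SEEK action=close_gripper
5. SIG_LOW: (SEEK) → mode=CHARGE action=rotate
6. SIG_FULL: (CHARGE) → mode=ALIGN action=drive_stop
7. SIG_LOST: (ALIGN) → mode=PATROL action=beep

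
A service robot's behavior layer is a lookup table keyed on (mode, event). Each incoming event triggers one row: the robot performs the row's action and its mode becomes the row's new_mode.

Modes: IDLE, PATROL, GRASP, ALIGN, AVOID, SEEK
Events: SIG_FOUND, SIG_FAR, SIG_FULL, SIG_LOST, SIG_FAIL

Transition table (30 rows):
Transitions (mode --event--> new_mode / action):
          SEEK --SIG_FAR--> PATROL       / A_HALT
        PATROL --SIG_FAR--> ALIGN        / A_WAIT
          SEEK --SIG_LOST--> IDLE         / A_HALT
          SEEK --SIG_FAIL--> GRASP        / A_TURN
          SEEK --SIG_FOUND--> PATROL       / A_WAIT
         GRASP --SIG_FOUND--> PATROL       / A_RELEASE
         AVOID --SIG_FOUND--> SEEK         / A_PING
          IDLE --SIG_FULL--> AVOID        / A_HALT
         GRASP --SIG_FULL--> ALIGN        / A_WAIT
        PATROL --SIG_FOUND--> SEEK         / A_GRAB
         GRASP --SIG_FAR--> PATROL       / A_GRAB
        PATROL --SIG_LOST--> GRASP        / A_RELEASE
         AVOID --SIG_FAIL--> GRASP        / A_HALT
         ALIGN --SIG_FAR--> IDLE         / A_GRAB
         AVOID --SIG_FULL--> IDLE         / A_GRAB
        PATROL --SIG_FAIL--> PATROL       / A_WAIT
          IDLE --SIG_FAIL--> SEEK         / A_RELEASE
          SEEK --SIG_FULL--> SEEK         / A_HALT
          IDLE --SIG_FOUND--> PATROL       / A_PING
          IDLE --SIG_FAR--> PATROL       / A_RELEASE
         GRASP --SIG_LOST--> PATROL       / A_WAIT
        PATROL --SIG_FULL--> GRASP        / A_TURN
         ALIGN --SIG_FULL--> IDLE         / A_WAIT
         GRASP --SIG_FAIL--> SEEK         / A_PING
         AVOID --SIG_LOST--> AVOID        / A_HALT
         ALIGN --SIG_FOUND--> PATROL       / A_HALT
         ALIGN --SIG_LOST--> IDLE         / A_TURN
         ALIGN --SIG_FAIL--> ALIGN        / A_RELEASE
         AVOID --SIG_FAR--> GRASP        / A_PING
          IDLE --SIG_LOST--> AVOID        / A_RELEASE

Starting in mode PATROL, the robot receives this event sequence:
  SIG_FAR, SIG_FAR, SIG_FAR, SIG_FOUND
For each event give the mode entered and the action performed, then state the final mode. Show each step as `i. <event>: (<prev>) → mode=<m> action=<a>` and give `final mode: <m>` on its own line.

1. SIG_FAR: (PATROL) → mode=ALIGN action=A_WAIT
2. SIG_FAR: (ALIGN) → mode=IDLE action=A_GRAB
3. SIG_FAR: (IDLE) → mode=PATROL action=A_RELEASE
4. SIG_FOUND: (PATROL) → mode=SEEK action=A_GRAB

final mode: SEEK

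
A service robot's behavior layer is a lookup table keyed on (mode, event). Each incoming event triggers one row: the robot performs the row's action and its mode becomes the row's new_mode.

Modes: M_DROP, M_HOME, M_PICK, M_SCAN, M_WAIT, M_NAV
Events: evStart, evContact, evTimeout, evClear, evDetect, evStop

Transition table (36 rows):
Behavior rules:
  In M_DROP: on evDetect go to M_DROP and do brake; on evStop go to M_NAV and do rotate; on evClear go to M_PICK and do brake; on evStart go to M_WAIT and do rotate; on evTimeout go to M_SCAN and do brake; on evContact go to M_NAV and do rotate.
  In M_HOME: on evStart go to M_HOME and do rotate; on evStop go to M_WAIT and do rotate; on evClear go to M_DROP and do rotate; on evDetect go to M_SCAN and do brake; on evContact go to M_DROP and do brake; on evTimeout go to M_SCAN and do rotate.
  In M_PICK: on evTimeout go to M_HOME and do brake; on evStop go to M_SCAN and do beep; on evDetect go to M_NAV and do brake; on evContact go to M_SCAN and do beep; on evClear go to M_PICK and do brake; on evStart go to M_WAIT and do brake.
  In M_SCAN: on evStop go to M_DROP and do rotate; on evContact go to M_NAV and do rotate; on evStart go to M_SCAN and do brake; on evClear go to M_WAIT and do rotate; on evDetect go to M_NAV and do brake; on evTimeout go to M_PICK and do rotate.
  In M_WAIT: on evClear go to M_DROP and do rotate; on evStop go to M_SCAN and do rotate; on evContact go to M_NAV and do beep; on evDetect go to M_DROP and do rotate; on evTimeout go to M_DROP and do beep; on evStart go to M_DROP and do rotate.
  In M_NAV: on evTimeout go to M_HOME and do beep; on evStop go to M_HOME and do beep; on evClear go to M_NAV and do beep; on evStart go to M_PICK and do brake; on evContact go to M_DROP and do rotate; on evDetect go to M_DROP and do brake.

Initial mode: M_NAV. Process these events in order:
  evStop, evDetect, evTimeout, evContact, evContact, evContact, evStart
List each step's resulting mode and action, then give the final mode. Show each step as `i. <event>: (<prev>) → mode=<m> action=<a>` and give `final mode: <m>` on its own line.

1. evStop: (M_NAV) → mode=M_HOME action=beep
2. evDetect: (M_HOME) → mode=M_SCAN action=brake
3. evTimeout: (M_SCAN) → mode=M_PICK action=rotate
4. evContact: (M_PICK) → mode=M_SCAN action=beep
5. evContact: (M_SCAN) → mode=M_NAV action=rotate
6. evContact: (M_NAV) → mode=M_DROP action=rotate
7. evStart: (M_DROP) → mode=M_WAIT action=rotate

final mode: M_WAIT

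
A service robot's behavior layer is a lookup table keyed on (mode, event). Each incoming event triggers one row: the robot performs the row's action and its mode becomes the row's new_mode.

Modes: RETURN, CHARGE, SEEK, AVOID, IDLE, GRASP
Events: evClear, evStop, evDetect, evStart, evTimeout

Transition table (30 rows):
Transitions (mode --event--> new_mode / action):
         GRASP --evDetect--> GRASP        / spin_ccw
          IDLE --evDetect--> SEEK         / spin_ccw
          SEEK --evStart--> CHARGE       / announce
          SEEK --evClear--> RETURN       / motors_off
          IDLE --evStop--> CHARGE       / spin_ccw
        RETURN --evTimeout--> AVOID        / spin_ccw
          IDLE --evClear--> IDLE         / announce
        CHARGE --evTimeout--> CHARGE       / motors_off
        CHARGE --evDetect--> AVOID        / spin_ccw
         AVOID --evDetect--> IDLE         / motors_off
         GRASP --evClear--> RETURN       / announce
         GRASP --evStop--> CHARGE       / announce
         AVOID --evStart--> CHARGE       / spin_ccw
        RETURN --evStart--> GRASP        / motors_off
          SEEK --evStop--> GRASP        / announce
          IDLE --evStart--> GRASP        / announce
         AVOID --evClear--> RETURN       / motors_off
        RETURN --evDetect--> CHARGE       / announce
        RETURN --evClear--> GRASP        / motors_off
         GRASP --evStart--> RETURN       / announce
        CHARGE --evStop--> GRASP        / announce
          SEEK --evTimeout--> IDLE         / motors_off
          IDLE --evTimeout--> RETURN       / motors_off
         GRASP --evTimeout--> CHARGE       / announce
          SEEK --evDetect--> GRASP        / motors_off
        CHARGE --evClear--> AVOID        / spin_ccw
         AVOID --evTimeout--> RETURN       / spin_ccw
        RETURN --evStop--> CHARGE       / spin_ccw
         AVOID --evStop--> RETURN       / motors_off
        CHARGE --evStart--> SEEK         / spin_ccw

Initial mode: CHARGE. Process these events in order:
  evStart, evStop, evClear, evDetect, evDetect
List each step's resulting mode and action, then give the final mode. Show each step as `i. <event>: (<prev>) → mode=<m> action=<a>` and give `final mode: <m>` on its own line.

final mode: AVOID

1. evStart: (CHARGE) → mode=SEEK action=spin_ccw
2. evStop: (SEEK) → mode=GRASP action=announce
3. evClear: (GRASP) → mode=RETURN action=announce
4. evDetect: (RETURN) → mode=CHARGE action=announce
5. evDetect: (CHARGE) → mode=AVOID action=spin_ccw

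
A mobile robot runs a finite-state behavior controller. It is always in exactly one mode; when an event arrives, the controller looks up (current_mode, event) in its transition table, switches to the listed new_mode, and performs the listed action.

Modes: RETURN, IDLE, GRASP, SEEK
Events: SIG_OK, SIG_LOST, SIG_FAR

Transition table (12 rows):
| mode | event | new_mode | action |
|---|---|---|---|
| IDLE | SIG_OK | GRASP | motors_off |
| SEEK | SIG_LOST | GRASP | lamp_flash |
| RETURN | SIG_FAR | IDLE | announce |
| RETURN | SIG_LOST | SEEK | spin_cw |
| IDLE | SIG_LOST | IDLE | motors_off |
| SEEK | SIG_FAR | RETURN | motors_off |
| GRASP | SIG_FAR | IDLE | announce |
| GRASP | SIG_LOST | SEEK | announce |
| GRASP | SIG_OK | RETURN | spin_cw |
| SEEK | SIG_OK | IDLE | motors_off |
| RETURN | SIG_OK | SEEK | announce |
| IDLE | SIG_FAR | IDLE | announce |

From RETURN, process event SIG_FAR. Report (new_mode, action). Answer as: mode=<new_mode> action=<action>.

current mode = RETURN; filter table to that mode:
  (RETURN, SIG_FAR) → (IDLE, announce)  ← event matches
  (RETURN, SIG_LOST) → (SEEK, spin_cw)
  (RETURN, SIG_OK) → (SEEK, announce)
event = SIG_FAR selects (IDLE, announce)

mode=IDLE action=announce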